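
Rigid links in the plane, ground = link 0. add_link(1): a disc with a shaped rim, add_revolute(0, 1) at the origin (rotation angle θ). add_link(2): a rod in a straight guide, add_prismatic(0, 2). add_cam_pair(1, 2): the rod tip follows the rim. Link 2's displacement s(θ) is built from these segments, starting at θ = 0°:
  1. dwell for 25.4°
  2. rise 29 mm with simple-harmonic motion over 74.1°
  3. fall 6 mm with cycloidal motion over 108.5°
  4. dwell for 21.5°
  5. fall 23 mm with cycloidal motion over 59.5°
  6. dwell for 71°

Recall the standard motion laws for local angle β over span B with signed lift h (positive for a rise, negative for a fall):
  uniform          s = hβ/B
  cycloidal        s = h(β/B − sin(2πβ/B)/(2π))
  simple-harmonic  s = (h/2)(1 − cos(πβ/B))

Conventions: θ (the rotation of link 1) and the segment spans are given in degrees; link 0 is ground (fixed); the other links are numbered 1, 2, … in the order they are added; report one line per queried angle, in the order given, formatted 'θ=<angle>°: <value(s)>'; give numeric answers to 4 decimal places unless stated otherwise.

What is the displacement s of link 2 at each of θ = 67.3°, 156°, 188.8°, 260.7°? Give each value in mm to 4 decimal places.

segment 1 (0° to 25.4°, dwell): s unchanged at 0.0000
θ = 67.3° falls in segment 2 (25.4° to 99.5°, simple-harmonic, h = 29): β = 67.3 − 25.4 = 41.9°, B = 74.1°; Δs = 29/2·(1 − cos(π·0.5655)) = 17.4606; s = 0.0000 + 17.4606 = 17.4606
segment 2 (25.4° to 99.5°, simple-harmonic, h = 29) is passed completely: s = 0.0000 + (29) = 29.0000
θ = 156° falls in segment 3 (99.5° to 208°, cycloidal, h = -6): β = 156 − 99.5 = 56.5°, B = 108.5°; Δs = -6·(0.5207 − sin(2π·0.5207)/(2π)) = -3.2485; s = 29.0000 − 3.2485 = 25.7515
θ = 188.8° falls in segment 3 (99.5° to 208°, cycloidal, h = -6): β = 188.8 − 99.5 = 89.3°, B = 108.5°; Δs = -6·(0.8230 − sin(2π·0.8230)/(2π)) = -5.7944; s = 29.0000 − 5.7944 = 23.2056
segment 3 (99.5° to 208°, cycloidal, h = -6) is passed completely: s = 29.0000 + (-6) = 23.0000
segment 4 (208° to 229.5°, dwell): s unchanged at 23.0000
θ = 260.7° falls in segment 5 (229.5° to 289°, cycloidal, h = -23): β = 260.7 − 229.5 = 31.2°, B = 59.5°; Δs = -23·(0.5244 − sin(2π·0.5244)/(2π)) = -12.6188; s = 23.0000 − 12.6188 = 10.3812

θ=67.3°: 17.4606
θ=156°: 25.7515
θ=188.8°: 23.2056
θ=260.7°: 10.3812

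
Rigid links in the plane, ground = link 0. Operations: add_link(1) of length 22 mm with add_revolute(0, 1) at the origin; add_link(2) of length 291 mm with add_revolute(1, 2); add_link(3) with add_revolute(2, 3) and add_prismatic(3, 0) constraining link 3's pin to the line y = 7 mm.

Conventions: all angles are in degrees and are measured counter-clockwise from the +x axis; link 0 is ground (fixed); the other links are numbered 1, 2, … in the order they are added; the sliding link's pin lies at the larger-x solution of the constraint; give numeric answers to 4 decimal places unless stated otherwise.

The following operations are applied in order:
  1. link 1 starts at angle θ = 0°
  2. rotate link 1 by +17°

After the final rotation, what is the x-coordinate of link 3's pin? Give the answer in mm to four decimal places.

geometry: r = 22 mm, L = 291 mm, e = 7 mm; θ starts at 0°
rotate link 1 by +17°: θ ← 0° +17° = 17°
crank pin P = (r cos θ, r sin θ) = (21.038705, 6.432178)
h = r sin θ − e = 6.432178 − 7 = -0.567822
x = r cos θ + √(L² − h²) = 21.038705 + 290.999446 = 312.038151

312.0382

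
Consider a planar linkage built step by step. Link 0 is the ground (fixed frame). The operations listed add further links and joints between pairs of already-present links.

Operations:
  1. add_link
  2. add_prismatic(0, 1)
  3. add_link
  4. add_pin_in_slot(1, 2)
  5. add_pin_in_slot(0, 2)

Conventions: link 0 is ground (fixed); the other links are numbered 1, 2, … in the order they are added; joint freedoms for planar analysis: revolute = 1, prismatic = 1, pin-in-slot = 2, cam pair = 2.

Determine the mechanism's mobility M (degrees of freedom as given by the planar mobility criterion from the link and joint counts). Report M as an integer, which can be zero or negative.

(L,J1,J2)=(1,0,0); link0 fixed
link1: (2,0,0)
P 0-1 [J1]: (2,1,0)
link2: (3,1,0)
PS 1-2 [J2]: (3,1,1)
PS 0-2 [J2]: (3,1,2)
Grübler: 3·2 − 2·1 − 2 = 2

M = 2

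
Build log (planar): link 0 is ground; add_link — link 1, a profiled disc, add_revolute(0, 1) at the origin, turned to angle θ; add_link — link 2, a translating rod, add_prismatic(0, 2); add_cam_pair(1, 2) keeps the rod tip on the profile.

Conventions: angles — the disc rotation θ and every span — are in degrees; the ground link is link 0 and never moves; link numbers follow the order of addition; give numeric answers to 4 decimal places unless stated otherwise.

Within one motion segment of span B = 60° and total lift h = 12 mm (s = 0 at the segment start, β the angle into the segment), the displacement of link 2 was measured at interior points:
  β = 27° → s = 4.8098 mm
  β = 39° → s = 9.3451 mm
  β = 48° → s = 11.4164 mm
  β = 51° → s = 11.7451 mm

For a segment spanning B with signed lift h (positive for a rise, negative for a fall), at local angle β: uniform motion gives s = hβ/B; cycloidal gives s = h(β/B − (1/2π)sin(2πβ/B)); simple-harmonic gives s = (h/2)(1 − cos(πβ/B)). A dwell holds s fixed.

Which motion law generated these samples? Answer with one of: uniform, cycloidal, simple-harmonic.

candidates at β/B = r: uniform s = h·r (linear in β); cycloidal s = h·(r − sin(2πr)/(2π)); simple-harmonic s = (h/2)(1 − cos(πr))
β=27°: printed 4.8098 | uniform 5.4000, cycloidal 4.8098, simple-harmonic 5.0614
β=39°: printed 9.3451 | uniform 7.8000, cycloidal 9.3451, simple-harmonic 8.7239
β=48°: printed 11.4164 | uniform 9.6000, cycloidal 11.4164, simple-harmonic 10.8541
β=51°: printed 11.7451 | uniform 10.2000, cycloidal 11.7451, simple-harmonic 11.3460
only one law matches every sample → cycloidal

cycloidal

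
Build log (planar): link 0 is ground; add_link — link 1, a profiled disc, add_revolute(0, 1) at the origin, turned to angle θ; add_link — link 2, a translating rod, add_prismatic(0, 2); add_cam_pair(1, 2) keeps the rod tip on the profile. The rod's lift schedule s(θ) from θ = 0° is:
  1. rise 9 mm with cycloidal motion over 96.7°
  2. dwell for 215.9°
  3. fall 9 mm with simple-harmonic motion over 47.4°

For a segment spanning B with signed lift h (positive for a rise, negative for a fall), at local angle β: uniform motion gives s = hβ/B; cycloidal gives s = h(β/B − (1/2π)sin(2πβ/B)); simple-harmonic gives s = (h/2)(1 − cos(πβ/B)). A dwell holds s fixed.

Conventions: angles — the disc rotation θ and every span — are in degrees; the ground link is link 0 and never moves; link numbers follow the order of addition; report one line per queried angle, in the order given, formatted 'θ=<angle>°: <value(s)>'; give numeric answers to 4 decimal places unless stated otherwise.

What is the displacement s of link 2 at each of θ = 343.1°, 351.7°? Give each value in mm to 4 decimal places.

seg 1 [0°–96.7°] cycloidal, h=9: full span → s += 9 → s = 9.0000
seg 2 [96.7°–312.6°] dwell: s stays 9.0000
seg 3 [312.6°–360°] simple-harmonic, h=-9: θ=343.1° here. β=30.5, B=47.4. -9/2·(1 − cos(π·0.6435)) = -6.4602 → s = 2.5398
seg 3 [312.6°–360°] simple-harmonic, h=-9: θ=351.7° here. β=39.1, B=47.4. -9/2·(1 − cos(π·0.8249)) = -8.3361 → s = 0.6639

θ=343.1°: 2.5398
θ=351.7°: 0.6639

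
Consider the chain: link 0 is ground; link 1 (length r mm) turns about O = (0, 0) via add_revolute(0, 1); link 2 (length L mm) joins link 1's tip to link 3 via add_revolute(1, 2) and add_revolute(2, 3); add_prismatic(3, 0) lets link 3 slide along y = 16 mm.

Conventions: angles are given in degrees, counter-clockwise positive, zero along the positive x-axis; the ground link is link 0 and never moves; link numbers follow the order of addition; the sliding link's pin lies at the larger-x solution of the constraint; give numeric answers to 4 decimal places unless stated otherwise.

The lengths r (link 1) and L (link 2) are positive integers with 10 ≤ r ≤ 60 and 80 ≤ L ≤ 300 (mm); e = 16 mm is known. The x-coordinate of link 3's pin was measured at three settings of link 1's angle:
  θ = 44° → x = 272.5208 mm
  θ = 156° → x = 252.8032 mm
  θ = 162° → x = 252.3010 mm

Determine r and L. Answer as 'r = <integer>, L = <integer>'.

constraint per measurement: (x − r cos θ)² + (r sin θ − e)² = L²
subtracting the θ₁ and θ₂ equations cancels the r² and L² terms:
r = (x₁² − x₂²) / (2[(x₁cos θ₁ + e sin θ₁) − (x₂cos θ₂ + e sin θ₂)]) = 12.0000 → r = 12
L² = (x₁ − r cos θ₁)² + (r sin θ₁ − e)² = 69695.9962 → L = 264.0000 → L = 264
check at θ₃=162°: x = 252.3010 (printed 252.3010) ✓

r = 12, L = 264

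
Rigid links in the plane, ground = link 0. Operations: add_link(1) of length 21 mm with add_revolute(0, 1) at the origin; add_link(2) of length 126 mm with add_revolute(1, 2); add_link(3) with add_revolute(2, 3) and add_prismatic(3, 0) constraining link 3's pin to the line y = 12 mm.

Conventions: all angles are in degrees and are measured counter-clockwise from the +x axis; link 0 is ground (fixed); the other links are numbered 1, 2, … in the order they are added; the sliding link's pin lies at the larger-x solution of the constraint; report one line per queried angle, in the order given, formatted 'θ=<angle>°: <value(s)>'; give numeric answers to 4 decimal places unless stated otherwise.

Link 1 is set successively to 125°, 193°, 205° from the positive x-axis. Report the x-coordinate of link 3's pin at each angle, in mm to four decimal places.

geometry: r = 21 mm, L = 126 mm, e = 12 mm
θ=125°: crank pin P = (r cos θ, r sin θ) = (-12.045105, 17.202193)
θ=125°: h = r sin θ − e = 17.202193 − 12 = 5.202193
θ=125°: x = r cos θ + √(L² − h²) = -12.045105 + 125.892562 = 113.847457
θ=193°: crank pin P = (r cos θ, r sin θ) = (-20.461771, -4.723972)
θ=193°: h = r sin θ − e = -4.723972 − 12 = -16.723972
θ=193°: x = r cos θ + √(L² − h²) = -20.461771 + 124.885182 = 104.423411
θ=205°: crank pin P = (r cos θ, r sin θ) = (-19.032464, -8.874983)
θ=205°: h = r sin θ − e = -8.874983 − 12 = -20.874983
θ=205°: x = r cos θ + √(L² − h²) = -19.032464 + 124.258742 = 105.226279

θ=125°: 113.8475
θ=193°: 104.4234
θ=205°: 105.2263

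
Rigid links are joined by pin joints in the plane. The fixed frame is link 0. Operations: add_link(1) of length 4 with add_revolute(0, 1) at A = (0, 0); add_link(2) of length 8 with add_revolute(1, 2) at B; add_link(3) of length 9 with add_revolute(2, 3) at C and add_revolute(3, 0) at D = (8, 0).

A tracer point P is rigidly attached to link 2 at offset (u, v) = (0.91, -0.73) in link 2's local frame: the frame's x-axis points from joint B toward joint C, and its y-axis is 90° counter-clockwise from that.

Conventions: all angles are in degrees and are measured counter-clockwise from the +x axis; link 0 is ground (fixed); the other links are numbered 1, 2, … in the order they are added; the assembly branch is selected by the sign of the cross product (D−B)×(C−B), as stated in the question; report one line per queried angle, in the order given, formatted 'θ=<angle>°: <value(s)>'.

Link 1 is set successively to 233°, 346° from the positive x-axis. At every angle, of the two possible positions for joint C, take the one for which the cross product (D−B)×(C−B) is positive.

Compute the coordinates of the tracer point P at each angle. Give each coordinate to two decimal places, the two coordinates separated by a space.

A=(0,0), D=(8.00,0)
θ=233°: B = A + 4.00·(cos233°, sin233°) = (-2.4073, -3.1945)
θ=233°: |BD| = 10.8865
θ=233°: circle(B,8.00) ∩ circle(D,9.00): a=4.6625, h=6.5009
θ=233°:   candidates: C₊=(0.1423,4.3883) cross=70.772; C₋=(3.9576,-8.0411) cross=-70.772
θ=233°:   branch + wants cross > 0 → take C=(0.1423,4.3883) (cross=70.772)
θ=233°: ex = (C−B)/|BC| = (0.3187,0.9479); ey = (-0.9479,0.3187)
θ=233°: P = B + 0.91·ex + -0.73·ey = (-1.4253,-2.5646)
θ=346°: B = A + 4.00·(cos346°, sin346°) = (3.8812, -0.9677)
θ=346°: |BD| = 4.2310
θ=346°: circle(B,8.00) ∩ circle(D,9.00): a=0.1065, h=7.9993
θ=346°:   candidates: C₊=(2.1553,6.8439) cross=33.845; C₋=(5.8144,-8.7306) cross=-33.845
θ=346°:   branch + wants cross > 0 → take C=(2.1553,6.8439) (cross=33.845)
θ=346°: ex = (C−B)/|BC| = (-0.2157,0.9765); ey = (-0.9765,-0.2157)
θ=346°: P = B + 0.91·ex + -0.73·ey = (4.3977,0.0784)

θ=233°: -1.43 -2.56
θ=346°: 4.40 0.08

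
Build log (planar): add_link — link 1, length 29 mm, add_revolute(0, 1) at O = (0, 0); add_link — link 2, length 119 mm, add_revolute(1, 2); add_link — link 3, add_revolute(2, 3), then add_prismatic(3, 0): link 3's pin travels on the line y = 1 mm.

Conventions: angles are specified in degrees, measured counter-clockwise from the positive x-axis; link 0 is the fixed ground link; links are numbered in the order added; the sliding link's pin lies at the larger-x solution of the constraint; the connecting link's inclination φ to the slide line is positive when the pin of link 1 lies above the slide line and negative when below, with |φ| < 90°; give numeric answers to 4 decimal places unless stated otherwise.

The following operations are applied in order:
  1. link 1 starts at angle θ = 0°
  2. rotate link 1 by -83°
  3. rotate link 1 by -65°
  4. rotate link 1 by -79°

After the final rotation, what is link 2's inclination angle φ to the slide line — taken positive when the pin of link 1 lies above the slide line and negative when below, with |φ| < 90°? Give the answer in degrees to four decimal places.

geometry: r = 29 mm, L = 119 mm, e = 1 mm; θ starts at 0°
rotate link 1 by -83°: θ ← 0° -83° = -83°
rotate link 1 by -65°: θ ← -83° -65° = -148°
rotate link 1 by -79°: θ ← -148° -79° = -227°
h = r sin θ − e = 21.209257 − 1 = 20.209257
sin φ = h / L = 20.209257 / 119 = 0.16982569
φ = arcsin(0.16982569) = 9.777685°

9.7777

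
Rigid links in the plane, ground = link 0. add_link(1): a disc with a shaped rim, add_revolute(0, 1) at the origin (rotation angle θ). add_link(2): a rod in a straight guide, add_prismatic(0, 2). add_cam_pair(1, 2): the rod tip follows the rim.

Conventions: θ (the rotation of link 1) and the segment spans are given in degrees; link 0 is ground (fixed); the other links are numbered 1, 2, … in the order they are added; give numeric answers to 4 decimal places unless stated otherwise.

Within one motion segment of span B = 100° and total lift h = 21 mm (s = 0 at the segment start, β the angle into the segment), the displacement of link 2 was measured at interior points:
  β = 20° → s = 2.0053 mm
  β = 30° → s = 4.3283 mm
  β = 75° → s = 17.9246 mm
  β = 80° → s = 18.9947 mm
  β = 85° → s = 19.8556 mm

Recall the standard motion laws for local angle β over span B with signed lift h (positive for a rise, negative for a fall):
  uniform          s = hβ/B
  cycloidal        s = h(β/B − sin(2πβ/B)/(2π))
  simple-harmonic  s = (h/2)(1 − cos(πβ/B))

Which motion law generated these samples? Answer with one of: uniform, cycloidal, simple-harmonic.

candidates at β/B = r: uniform s = h·r (linear in β); cycloidal s = h·(r − sin(2πr)/(2π)); simple-harmonic s = (h/2)(1 − cos(πr))
β=20°: printed 2.0053 | uniform 4.2000, cycloidal 1.0213, simple-harmonic 2.0053
β=30°: printed 4.3283 | uniform 6.3000, cycloidal 3.1213, simple-harmonic 4.3283
β=75°: printed 17.9246 | uniform 15.7500, cycloidal 19.0923, simple-harmonic 17.9246
β=80°: printed 18.9947 | uniform 16.8000, cycloidal 19.9787, simple-harmonic 18.9947
β=85°: printed 19.8556 | uniform 17.8500, cycloidal 20.5539, simple-harmonic 19.8556
only one law matches every sample → simple-harmonic

simple-harmonic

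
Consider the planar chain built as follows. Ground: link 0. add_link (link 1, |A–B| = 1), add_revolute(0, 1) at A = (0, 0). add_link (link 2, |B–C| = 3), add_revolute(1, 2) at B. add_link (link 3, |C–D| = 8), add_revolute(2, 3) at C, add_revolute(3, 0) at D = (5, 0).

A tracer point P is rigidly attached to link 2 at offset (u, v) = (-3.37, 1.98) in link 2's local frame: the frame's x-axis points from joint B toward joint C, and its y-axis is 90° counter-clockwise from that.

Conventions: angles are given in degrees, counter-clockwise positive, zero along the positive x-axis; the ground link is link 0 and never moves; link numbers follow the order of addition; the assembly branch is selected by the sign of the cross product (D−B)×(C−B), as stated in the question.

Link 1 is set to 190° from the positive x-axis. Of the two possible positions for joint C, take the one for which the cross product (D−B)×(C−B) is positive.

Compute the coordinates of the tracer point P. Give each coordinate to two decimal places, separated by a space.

A=(0,0), D=(5.00,0)
B = A + 1.00·(cos190°, sin190°) = (-0.9848, -0.1736)
|BD| = 5.9873
circle(B,3.00) ∩ circle(D,8.00): a=-1.5994, h=2.5381
  candidates: C₊=(-2.6571,2.3170) cross=15.197; C₋=(-2.5099,-2.7571) cross=-15.197
  branch + wants cross > 0 → take C=(-2.6571,2.3170) (cross=15.197)
ex = (C−B)/|BC| = (-0.5574,0.8302); ey = (-0.8302,-0.5574)
P = B + -3.37·ex + 1.98·ey = (-0.7501,-4.0752)

-0.75 -4.08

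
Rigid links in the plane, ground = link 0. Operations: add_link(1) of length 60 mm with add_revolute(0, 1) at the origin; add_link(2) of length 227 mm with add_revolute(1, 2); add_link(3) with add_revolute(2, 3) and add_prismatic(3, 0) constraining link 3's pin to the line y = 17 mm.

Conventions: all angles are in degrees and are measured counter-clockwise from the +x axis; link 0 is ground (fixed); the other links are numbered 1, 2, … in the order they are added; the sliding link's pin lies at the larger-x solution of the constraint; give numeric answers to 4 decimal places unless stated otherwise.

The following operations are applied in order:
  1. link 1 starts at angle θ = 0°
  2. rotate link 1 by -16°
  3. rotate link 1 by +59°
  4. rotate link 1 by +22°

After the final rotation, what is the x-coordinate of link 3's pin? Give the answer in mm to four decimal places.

geometry: r = 60 mm, L = 227 mm, e = 17 mm; θ starts at 0°
rotate link 1 by -16°: θ ← 0° -16° = -16°
rotate link 1 by +59°: θ ← -16° +59° = 43°
rotate link 1 by +22°: θ ← 43° +22° = 65°
crank pin P = (r cos θ, r sin θ) = (25.357096, 54.378467)
h = r sin θ − e = 54.378467 − 17 = 37.378467
x = r cos θ + √(L² − h²) = 25.357096 + 223.901430 = 249.258525

249.2585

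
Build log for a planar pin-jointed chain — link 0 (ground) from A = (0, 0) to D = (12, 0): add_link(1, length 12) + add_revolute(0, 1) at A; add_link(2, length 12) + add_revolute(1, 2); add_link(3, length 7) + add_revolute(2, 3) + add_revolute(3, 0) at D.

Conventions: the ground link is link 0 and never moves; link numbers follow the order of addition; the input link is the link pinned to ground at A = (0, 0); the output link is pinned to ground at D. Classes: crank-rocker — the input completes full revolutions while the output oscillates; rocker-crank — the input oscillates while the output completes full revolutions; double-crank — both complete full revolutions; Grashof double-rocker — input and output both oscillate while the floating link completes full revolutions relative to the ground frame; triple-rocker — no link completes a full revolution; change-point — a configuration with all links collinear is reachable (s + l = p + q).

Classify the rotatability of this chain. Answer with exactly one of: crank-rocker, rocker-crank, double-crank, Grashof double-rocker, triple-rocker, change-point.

lengths: ground=12, input=12, coupler=12, output=7
sorted: s=7 (shortest), l=12 (longest), p+q=24
s + l = 19 vs p + q = 24
s + l < p + q (Grashof) with shortest = output link → rocker-crank

rocker-crank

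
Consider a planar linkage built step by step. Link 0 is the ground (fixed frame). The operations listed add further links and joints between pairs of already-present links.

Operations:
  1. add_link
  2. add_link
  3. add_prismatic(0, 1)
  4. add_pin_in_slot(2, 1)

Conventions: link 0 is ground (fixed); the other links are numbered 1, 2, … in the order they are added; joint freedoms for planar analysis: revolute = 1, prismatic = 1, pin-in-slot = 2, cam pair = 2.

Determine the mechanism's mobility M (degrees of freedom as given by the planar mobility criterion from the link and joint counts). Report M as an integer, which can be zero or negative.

(L,J1,J2)=(1,0,0); link0 fixed
link1: (2,0,0)
link2: (3,0,0)
P 0-1 [J1]: (3,1,0)
PS 2-1 [J2]: (3,1,1)
Grübler: 3·2 − 2·1 − 1 = 3

M = 3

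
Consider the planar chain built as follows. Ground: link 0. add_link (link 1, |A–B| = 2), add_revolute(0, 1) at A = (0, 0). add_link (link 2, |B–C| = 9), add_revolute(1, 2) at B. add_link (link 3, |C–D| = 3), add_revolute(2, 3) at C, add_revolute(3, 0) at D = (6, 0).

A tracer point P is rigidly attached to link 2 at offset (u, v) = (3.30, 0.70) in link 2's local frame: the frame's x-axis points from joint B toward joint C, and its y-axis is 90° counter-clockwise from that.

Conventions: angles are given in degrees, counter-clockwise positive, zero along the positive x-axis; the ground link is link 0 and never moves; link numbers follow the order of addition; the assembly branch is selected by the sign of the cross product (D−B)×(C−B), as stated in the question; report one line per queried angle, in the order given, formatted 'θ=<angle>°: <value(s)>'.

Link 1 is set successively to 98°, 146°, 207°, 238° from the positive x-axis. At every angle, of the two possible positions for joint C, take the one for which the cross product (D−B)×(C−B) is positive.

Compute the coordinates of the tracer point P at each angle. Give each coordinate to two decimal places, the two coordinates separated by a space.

A=(0,0), D=(6.00,0)
θ=98°: B = A + 2.00·(cos98°, sin98°) = (-0.2783, 1.9805)
θ=98°: |BD| = 6.5833
θ=98°: circle(B,9.00) ∩ circle(D,3.00): a=8.7600, h=2.0645
θ=98°:   candidates: C₊=(8.6969,1.3140) cross=13.591; C₋=(7.4548,-2.6237) cross=-13.591
θ=98°:   branch + wants cross > 0 → take C=(8.6969,1.3140) (cross=13.591)
θ=98°: ex = (C−B)/|BC| = (0.9973,-0.0741); ey = (0.0741,0.9973)
θ=98°: P = B + 3.30·ex + 0.70·ey = (3.0644,2.4342)
θ=146°: B = A + 2.00·(cos146°, sin146°) = (-1.6581, 1.1184)
θ=146°: |BD| = 7.7393
θ=146°: circle(B,9.00) ∩ circle(D,3.00): a=8.5212, h=2.8963
θ=146°:   candidates: C₊=(7.1923,2.7529) cross=22.415; C₋=(6.3552,-2.9789) cross=-22.415
θ=146°:   branch + wants cross > 0 → take C=(7.1923,2.7529) (cross=22.415)
θ=146°: ex = (C−B)/|BC| = (0.9834,0.1816); ey = (-0.1816,0.9834)
θ=146°: P = B + 3.30·ex + 0.70·ey = (1.4599,2.4061)
θ=207°: B = A + 2.00·(cos207°, sin207°) = (-1.7820, -0.9080)
θ=207°: |BD| = 7.8348
θ=207°: circle(B,9.00) ∩ circle(D,3.00): a=8.5123, h=2.9225
θ=207°:   candidates: C₊=(6.3342,2.9813) cross=22.897; C₋=(7.0116,-2.8243) cross=-22.897
θ=207°:   branch + wants cross > 0 → take C=(6.3342,2.9813) (cross=22.897)
θ=207°: ex = (C−B)/|BC| = (0.9018,0.4321); ey = (-0.4321,0.9018)
θ=207°: P = B + 3.30·ex + 0.70·ey = (0.8914,1.1494)
θ=238°: B = A + 2.00·(cos238°, sin238°) = (-1.0598, -1.6961)
θ=238°: |BD| = 7.2607
θ=238°: circle(B,9.00) ∩ circle(D,3.00): a=8.5885, h=2.6901
θ=238°:   candidates: C₊=(6.6627,2.9259) cross=19.532; C₋=(7.9195,-2.3055) cross=-19.532
θ=238°:   branch + wants cross > 0 → take C=(6.6627,2.9259) (cross=19.532)
θ=238°: ex = (C−B)/|BC| = (0.8581,0.5136); ey = (-0.5136,0.8581)
θ=238°: P = B + 3.30·ex + 0.70·ey = (1.4123,0.5993)

θ=98°: 3.06 2.43
θ=146°: 1.46 2.41
θ=207°: 0.89 1.15
θ=238°: 1.41 0.60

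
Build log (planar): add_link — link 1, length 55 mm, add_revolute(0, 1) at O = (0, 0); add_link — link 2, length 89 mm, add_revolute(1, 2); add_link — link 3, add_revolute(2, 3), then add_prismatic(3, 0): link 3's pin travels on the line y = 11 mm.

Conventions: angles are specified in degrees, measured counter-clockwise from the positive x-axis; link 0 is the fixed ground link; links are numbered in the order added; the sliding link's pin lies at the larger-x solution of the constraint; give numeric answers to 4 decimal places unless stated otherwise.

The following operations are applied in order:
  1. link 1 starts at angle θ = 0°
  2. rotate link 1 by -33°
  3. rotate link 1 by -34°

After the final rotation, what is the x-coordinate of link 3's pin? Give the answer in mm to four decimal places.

geometry: r = 55 mm, L = 89 mm, e = 11 mm; θ starts at 0°
rotate link 1 by -33°: θ ← 0° -33° = -33°
rotate link 1 by -34°: θ ← -33° -34° = -67°
crank pin P = (r cos θ, r sin θ) = (21.490212, -50.627767)
h = r sin θ − e = -50.627767 − 11 = -61.627767
x = r cos θ + √(L² − h²) = 21.490212 + 64.210734 = 85.700946

85.7009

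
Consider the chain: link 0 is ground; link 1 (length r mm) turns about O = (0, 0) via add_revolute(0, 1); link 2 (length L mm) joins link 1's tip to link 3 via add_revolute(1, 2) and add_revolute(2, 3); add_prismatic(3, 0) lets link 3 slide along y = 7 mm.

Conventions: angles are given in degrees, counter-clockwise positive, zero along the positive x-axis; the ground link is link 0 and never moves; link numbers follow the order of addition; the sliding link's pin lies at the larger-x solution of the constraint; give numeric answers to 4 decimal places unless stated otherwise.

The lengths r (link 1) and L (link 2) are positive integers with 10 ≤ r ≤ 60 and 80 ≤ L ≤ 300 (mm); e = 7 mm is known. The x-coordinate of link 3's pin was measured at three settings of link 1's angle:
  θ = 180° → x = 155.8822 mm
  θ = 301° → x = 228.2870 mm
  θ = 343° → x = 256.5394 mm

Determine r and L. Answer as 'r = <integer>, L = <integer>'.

constraint per measurement: (x − r cos θ)² + (r sin θ − e)² = L²
subtracting the θ₁ and θ₂ equations cancels the r² and L² terms:
r = (x₁² − x₂²) / (2[(x₁cos θ₁ + e sin θ₁) − (x₂cos θ₂ + e sin θ₂)]) = 52.0000 → r = 52
L² = (x₁ − r cos θ₁)² + (r sin θ₁ − e)² = 43264.0091 → L = 208.0000 → L = 208
check at θ₃=343°: x = 256.5394 (printed 256.5394) ✓

r = 52, L = 208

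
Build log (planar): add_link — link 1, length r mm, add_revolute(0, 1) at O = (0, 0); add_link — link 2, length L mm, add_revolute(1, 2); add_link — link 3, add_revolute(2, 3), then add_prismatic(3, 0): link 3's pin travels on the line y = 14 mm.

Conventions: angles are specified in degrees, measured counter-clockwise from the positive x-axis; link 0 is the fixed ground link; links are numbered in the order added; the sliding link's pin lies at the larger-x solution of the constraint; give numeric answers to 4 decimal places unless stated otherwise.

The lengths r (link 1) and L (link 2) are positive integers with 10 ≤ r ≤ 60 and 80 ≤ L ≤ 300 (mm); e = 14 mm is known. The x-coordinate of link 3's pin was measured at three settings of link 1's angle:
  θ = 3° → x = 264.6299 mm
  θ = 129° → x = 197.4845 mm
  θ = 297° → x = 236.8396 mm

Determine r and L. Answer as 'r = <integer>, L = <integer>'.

constraint per measurement: (x − r cos θ)² + (r sin θ − e)² = L²
subtracting the θ₁ and θ₂ equations cancels the r² and L² terms:
r = (x₁² − x₂²) / (2[(x₁cos θ₁ + e sin θ₁) − (x₂cos θ₂ + e sin θ₂)]) = 41.0000 → r = 41
L² = (x₁ − r cos θ₁)² + (r sin θ₁ − e)² = 50175.9891 → L = 224.0000 → L = 224
check at θ₃=297°: x = 236.8396 (printed 236.8396) ✓

r = 41, L = 224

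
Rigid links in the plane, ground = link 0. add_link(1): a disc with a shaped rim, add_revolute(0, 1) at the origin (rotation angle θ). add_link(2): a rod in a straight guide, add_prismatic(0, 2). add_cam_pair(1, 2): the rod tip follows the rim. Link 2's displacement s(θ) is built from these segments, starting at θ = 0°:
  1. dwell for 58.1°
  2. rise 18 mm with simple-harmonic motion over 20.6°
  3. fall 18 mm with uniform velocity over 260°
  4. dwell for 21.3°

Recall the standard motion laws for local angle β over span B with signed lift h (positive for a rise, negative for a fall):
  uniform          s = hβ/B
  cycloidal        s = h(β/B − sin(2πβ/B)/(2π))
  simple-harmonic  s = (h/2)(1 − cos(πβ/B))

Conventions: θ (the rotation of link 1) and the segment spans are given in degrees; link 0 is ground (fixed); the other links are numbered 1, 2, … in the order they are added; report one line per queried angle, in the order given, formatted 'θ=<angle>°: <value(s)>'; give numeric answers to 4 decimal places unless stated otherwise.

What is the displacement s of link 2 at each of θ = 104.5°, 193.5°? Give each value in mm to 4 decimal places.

segment 1 (0° to 58.1°, dwell): s unchanged at 0.0000
segment 2 (58.1° to 78.7°, simple-harmonic, h = 18) is passed completely: s = 0.0000 + (18) = 18.0000
θ = 104.5° falls in segment 3 (78.7° to 338.7°, uniform, h = -18): β = 104.5 − 78.7 = 25.8°, B = 260°; Δs = -18·25.8/260 = -1.7862; s = 18.0000 − 1.7862 = 16.2138
θ = 193.5° falls in segment 3 (78.7° to 338.7°, uniform, h = -18): β = 193.5 − 78.7 = 114.8°, B = 260°; Δs = -18·114.8/260 = -7.9477; s = 18.0000 − 7.9477 = 10.0523

θ=104.5°: 16.2138
θ=193.5°: 10.0523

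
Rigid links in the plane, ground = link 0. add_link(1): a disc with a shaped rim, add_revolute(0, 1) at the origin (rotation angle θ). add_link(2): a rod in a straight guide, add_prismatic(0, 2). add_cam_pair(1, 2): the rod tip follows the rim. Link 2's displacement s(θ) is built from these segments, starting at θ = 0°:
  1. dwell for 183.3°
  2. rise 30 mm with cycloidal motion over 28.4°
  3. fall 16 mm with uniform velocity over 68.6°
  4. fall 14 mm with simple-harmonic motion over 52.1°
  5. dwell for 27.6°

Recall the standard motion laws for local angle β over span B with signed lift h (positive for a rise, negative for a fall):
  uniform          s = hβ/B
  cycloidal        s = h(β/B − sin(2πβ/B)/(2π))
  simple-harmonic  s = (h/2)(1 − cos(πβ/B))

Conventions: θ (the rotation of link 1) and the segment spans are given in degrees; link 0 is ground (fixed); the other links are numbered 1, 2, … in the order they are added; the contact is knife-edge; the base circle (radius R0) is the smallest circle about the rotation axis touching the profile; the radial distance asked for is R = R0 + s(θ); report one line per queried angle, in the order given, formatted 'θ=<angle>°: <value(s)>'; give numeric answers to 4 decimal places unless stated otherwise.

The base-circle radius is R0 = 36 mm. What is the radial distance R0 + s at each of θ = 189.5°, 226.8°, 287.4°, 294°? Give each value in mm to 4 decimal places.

segment 1 (0° to 183.3°, dwell): s unchanged at 0.0000
θ = 189.5° falls in segment 2 (183.3° to 211.7°, cycloidal, h = 30): β = 189.5 − 183.3 = 6.2°, B = 28.4°; Δs = 30·(0.2183 − sin(2π·0.2183)/(2π)) = 1.8690; s = 0.0000 + 1.8690 = 1.8690
segment 2 (183.3° to 211.7°, cycloidal, h = 30) is passed completely: s = 0.0000 + (30) = 30.0000
θ = 226.8° falls in segment 3 (211.7° to 280.3°, uniform, h = -16): β = 226.8 − 211.7 = 15.1°, B = 68.6°; Δs = -16·15.1/68.6 = -3.5219; s = 30.0000 − 3.5219 = 26.4781
segment 3 (211.7° to 280.3°, uniform, h = -16) is passed completely: s = 30.0000 + (-16) = 14.0000
θ = 287.4° falls in segment 4 (280.3° to 332.4°, simple-harmonic, h = -14): β = 287.4 − 280.3 = 7.1°, B = 52.1°; Δs = -14/2·(1 − cos(π·0.1363)) = -0.6318; s = 14.0000 − 0.6318 = 13.3682
θ = 294° falls in segment 4 (280.3° to 332.4°, simple-harmonic, h = -14): β = 294 − 280.3 = 13.7°, B = 52.1°; Δs = -14/2·(1 − cos(π·0.2630)) = -2.2558; s = 14.0000 − 2.2558 = 11.7442
θ=189.5°: R = R0 + s = 36 + 1.8690 = 37.8690
θ=226.8°: R = R0 + s = 36 + 26.4781 = 62.4781
θ=287.4°: R = R0 + s = 36 + 13.3682 = 49.3682
θ=294°: R = R0 + s = 36 + 11.7442 = 47.7442

θ=189.5°: 37.8690
θ=226.8°: 62.4781
θ=287.4°: 49.3682
θ=294°: 47.7442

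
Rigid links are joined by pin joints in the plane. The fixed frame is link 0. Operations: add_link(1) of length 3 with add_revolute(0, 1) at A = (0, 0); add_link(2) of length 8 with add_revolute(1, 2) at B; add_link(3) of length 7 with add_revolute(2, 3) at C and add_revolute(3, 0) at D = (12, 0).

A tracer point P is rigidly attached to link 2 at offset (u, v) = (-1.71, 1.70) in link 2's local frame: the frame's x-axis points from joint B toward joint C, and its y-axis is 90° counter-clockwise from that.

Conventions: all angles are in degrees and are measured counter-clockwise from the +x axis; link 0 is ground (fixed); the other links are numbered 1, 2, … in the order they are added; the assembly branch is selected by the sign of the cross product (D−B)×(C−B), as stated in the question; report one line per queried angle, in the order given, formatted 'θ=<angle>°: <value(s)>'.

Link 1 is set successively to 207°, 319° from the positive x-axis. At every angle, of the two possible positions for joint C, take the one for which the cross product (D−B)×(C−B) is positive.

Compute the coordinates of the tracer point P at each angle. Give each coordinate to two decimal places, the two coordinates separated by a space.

A=(0,0), D=(12.00,0)
θ=207°: B = A + 3.00·(cos207°, sin207°) = (-2.6730, -1.3620)
θ=207°: |BD| = 14.7361
θ=207°: circle(B,8.00) ∩ circle(D,7.00): a=7.8770, h=1.3974
θ=207°:   candidates: C₊=(5.0411,0.7575) cross=20.593; C₋=(5.2994,-2.0254) cross=-20.593
θ=207°:   branch + wants cross > 0 → take C=(5.0411,0.7575) (cross=20.593)
θ=207°: ex = (C−B)/|BC| = (0.9643,0.2649); ey = (-0.2649,0.9643)
θ=207°: P = B + -1.71·ex + 1.70·ey = (-4.7723,-0.1758)
θ=319°: B = A + 3.00·(cos319°, sin319°) = (2.2641, -1.9682)
θ=319°: |BD| = 9.9328
θ=319°: circle(B,8.00) ∩ circle(D,7.00): a=5.7215, h=5.5915
θ=319°:   candidates: C₊=(6.7642,4.6461) cross=55.539; C₋=(8.9801,-6.3151) cross=-55.539
θ=319°:   branch + wants cross > 0 → take C=(6.7642,4.6461) (cross=55.539)
θ=319°: ex = (C−B)/|BC| = (0.5625,0.8268); ey = (-0.8268,0.5625)
θ=319°: P = B + -1.71·ex + 1.70·ey = (-0.1033,-2.4257)

θ=207°: -4.77 -0.18
θ=319°: -0.10 -2.43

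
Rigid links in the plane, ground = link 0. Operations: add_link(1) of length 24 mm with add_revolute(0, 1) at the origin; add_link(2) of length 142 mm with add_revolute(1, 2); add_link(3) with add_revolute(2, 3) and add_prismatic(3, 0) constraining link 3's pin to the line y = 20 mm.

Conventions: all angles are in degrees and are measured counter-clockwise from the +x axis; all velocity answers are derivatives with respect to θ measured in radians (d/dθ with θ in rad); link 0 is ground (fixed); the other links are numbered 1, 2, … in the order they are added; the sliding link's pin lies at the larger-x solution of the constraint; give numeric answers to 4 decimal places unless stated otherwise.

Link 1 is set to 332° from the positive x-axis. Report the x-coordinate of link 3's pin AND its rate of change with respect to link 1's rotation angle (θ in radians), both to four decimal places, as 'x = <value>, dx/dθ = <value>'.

geometry: r = 24 mm, L = 142 mm, e = 20 mm
crank pin P = (r cos θ, r sin θ) = (21.190742, -11.267318)
h = r sin θ − e = -11.267318 − 20 = -31.267318
x = r cos θ + √(L² − h²) = 21.190742 + 138.514818 = 159.705560
dx/dθ = −r sin θ − h·r cos θ/√(L² − h²) (θ in radians; h = -31.267318) = 16.050760

x = 159.7056, dx/dθ = 16.0508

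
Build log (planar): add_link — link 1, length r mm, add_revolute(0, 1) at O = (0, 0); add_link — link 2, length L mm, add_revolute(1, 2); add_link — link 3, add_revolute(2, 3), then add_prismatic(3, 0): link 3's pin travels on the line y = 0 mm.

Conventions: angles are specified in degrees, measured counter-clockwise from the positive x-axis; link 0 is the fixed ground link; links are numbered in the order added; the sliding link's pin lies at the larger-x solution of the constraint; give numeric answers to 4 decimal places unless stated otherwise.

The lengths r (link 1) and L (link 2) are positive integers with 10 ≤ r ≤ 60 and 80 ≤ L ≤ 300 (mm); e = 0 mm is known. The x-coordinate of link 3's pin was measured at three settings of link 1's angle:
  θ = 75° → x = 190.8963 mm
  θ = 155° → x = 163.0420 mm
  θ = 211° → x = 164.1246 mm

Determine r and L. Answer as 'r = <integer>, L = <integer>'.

constraint per measurement: (x − r cos θ)² + (r sin θ − e)² = L²
subtracting the θ₁ and θ₂ equations cancels the r² and L² terms:
r = (x₁² − x₂²) / (2[(x₁cos θ₁ + e sin θ₁) − (x₂cos θ₂ + e sin θ₂)]) = 25.0000 → r = 25
L² = (x₁ − r cos θ₁)² + (r sin θ₁ − e)² = 34596.0174 → L = 186.0000 → L = 186
check at θ₃=211°: x = 164.1246 (printed 164.1246) ✓

r = 25, L = 186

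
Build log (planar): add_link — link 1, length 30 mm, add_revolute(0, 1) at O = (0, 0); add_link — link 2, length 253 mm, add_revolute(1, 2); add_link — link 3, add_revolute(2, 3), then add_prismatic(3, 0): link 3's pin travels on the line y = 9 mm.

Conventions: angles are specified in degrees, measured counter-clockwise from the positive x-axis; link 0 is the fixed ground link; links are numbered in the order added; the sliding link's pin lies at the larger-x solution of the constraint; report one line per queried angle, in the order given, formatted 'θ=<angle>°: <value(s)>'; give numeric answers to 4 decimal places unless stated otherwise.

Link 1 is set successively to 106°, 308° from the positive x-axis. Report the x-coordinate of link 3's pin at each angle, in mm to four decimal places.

geometry: r = 30 mm, L = 253 mm, e = 9 mm
θ=106°: crank pin P = (r cos θ, r sin θ) = (-8.269121, 28.837851)
θ=106°: h = r sin θ − e = 28.837851 − 9 = 19.837851
θ=106°: x = r cos θ + √(L² − h²) = -8.269121 + 252.221053 = 243.951933
θ=308°: crank pin P = (r cos θ, r sin θ) = (18.469844, -23.640323)
θ=308°: h = r sin θ − e = -23.640323 − 9 = -32.640323
θ=308°: x = r cos θ + √(L² − h²) = 18.469844 + 250.885650 = 269.355494

θ=106°: 243.9519
θ=308°: 269.3555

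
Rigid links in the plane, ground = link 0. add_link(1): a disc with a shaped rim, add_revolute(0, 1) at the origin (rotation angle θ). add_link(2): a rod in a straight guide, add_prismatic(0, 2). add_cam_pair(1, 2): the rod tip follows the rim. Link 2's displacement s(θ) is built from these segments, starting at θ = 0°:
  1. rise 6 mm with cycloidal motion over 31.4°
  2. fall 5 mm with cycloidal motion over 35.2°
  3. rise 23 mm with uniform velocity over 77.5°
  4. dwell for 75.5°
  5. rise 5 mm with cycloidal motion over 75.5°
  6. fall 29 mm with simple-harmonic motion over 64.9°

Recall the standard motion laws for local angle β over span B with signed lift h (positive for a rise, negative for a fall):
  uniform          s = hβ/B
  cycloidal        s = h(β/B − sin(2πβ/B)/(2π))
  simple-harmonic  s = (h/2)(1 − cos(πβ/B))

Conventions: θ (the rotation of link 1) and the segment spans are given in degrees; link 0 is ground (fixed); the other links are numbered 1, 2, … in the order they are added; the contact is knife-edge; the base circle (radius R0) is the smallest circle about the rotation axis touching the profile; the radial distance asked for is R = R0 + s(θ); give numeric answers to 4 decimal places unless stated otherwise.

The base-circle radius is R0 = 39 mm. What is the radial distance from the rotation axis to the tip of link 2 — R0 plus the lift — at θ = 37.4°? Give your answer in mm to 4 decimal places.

segment 1 (0° to 31.4°, cycloidal, h = 6) is passed completely: s = 0.0000 + (6) = 6.0000
θ = 37.4° falls in segment 2 (31.4° to 66.6°, cycloidal, h = -5): β = 37.4 − 31.4 = 6°, B = 35.2°; Δs = -5·(0.1705 − sin(2π·0.1705)/(2π)) = -0.1538; s = 6.0000 − 0.1538 = 5.8462
R = R0 + s = 39 + 5.8462 = 44.8462

44.8462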